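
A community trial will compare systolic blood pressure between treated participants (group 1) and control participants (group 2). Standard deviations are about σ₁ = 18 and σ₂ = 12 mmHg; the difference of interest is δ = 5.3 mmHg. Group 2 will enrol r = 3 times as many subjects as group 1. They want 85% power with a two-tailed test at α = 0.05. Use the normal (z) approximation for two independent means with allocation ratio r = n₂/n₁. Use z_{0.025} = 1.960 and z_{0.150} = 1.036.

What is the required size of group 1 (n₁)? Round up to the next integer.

n₁ = 119

n₁ = (z_{α/2} + z_β)² · (σ₁² + σ₂²/r) / δ²
   = (1.960 + 1.036)² · (18² + 12²/3) / 5.3²
   = 8.9760 · (324 + 48) / 28.09
   = 8.9760 · 372 / 28.09
   = 118.87
Round up → n₁ = 119; n₂ = r·n₁ = 3 × 119 = 357.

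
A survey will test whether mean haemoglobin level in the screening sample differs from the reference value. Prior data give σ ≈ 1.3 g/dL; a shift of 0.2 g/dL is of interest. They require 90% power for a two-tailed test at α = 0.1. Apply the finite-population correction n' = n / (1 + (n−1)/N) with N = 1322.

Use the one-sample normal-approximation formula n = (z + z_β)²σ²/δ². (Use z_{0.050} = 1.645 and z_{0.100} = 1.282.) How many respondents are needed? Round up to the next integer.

n = 285

n = (z_{α/2} + z_β)² · σ² / δ²
  = (1.645 + 1.282)² · 1.3² / 0.2²
  = 8.5673 · 1.69 / 0.04
  = 361.97
Finite-population correction (N = 1322): 361.97 / (1 + (361.97 − 1)/1322) = 284.33.
Round up → n = 285.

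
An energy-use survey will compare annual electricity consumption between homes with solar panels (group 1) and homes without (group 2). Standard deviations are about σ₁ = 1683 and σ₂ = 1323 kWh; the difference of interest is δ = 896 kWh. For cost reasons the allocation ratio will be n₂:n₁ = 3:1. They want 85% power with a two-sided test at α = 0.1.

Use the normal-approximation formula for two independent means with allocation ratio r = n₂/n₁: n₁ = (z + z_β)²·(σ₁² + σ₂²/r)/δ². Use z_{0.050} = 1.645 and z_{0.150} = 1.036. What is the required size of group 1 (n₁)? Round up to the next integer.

n₁ = 31

n₁ = (z_{α/2} + z_β)² · (σ₁² + σ₂²/r) / δ²
   = (1.645 + 1.036)² · (1683² + 1323²/3) / 896²
   = 7.1878 · (2832489 + 583443) / 802816
   = 7.1878 · 3415932 / 802816
   = 30.58
Round up → n₁ = 31; n₂ = r·n₁ = 3 × 31 = 93.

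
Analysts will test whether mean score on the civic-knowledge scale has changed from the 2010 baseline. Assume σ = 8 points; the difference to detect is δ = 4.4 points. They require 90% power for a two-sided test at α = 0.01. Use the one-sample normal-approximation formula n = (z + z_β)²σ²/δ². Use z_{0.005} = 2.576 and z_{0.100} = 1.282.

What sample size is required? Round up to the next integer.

n = (z_{α/2} + z_β)² · σ² / δ²
  = (2.576 + 1.282)² · 8² / 4.4²
  = 14.8842 · 64 / 19.36
  = 49.20
Round up → n = 50.

n = 50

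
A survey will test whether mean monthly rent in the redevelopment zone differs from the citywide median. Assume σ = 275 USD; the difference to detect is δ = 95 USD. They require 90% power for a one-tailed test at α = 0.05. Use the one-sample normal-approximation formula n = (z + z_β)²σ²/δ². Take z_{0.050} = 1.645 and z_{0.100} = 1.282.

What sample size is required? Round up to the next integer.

n = (z_α + z_β)² · σ² / δ²
  = (1.645 + 1.282)² · 275² / 95²
  = 8.5673 · 75625 / 9025
  = 71.79
Round up → n = 72.

n = 72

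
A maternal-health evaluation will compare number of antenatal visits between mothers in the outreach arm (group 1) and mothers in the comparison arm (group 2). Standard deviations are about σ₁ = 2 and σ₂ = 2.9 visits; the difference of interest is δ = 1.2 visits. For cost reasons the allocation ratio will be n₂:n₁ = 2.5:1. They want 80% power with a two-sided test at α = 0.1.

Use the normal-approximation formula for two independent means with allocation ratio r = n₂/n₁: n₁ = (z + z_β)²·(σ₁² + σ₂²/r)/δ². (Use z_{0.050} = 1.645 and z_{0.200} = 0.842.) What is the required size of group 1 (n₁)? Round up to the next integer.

n₁ = 32

n₁ = (z_{α/2} + z_β)² · (σ₁² + σ₂²/r) / δ²
   = (1.645 + 0.842)² · (2² + 2.9²/2.5) / 1.2²
   = 6.1852 · (4 + 3.364) / 1.44
   = 6.1852 · 7.364 / 1.44
   = 31.63
Round up → n₁ = 32; n₂ = r·n₁ = 2.5 × 32 = 80.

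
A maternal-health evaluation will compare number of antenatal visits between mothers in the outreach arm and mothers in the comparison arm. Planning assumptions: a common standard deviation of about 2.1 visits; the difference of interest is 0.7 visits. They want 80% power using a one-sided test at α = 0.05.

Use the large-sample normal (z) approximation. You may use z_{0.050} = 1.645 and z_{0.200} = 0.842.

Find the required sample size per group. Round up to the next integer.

n = (z_α + z_β)² · (σ₁² + σ₂²) / δ²
  = (1.645 + 0.842)² · (2·2.1² = 8.82) / 0.7²
  = 6.1852 · 8.82 / 0.49
  = 111.33
Round up → n = 112 per group.

n = 112 per group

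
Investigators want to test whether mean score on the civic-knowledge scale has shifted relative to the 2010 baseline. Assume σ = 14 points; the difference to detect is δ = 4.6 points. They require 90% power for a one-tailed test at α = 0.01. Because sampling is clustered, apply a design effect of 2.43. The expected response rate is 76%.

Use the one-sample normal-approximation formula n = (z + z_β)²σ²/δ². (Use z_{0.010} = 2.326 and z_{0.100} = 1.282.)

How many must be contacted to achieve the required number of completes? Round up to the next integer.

n = 386

n = (z_α + z_β)² · σ² / δ²
  = (2.326 + 1.282)² · 14² / 4.6²
  = 13.0177 · 196 / 21.16
  = 120.58
Design effect: 2.43 × 120.58 = 293.01.
Adjust for 76% response: 293.01 / 0.76 = 385.54.
Round up → n = 386.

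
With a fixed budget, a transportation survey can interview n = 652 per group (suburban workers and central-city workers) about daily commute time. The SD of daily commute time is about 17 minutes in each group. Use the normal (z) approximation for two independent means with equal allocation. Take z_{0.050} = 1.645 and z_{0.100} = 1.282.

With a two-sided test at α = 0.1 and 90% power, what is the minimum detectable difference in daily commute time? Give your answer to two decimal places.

Minimum detectable difference ≈ 2.76 minutes

δ = (z_{α/2} + z_β) · √((σ₁²+σ₂²)/n)
  = (1.645 + 1.282) · √(578/652)
  = 2.927 · √0.8865
  = 2.927 · 0.9415
  = 2.7559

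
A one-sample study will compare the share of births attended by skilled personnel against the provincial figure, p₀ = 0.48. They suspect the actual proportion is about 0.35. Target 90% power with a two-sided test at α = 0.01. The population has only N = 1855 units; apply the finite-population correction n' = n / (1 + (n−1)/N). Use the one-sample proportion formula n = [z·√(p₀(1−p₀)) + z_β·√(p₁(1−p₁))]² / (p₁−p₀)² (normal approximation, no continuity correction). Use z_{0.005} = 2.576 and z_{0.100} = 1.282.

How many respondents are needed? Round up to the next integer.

n = [z_{α/2}·√(p₀q₀) + z_β·√(p₁q₁)]² / (p₁ − p₀)²
  = [2.576·√(0.48·0.52) + 1.282·√(0.35·0.65)]² / (-0.13)²
  = [2.576·0.4996 + 1.282·0.4770]² / 0.0169
  = [1.8984]² / 0.0169
  = 213.26
Finite-population correction (N = 1855): 213.26 / (1 + (213.26 − 1)/1855) = 191.36.
Round up → n = 192.

n = 192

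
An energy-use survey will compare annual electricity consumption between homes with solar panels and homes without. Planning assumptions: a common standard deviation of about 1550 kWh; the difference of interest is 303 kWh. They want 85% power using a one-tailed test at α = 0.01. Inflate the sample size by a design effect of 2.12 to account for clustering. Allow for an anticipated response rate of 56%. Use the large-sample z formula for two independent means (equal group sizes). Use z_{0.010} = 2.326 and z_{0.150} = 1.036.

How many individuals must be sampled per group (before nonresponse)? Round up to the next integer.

n = (z_α + z_β)² · (σ₁² + σ₂²) / δ²
  = (2.326 + 1.036)² · (2·1550² = 4805000) / 303²
  = 11.3030 · 4805000 / 91809
  = 591.57
Design effect: 2.12 × 591.57 = 1254.12.
Adjust for 56% response: 1254.12 / 0.56 = 2239.50.
Round up → n = 2240 per group.

n = 2240 per group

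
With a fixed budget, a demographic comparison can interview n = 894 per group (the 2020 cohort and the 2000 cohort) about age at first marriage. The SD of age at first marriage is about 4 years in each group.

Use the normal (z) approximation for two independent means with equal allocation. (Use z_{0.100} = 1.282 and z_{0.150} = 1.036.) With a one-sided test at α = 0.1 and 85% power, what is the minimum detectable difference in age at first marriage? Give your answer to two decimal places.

Minimum detectable difference ≈ 0.44 years

δ = (z_α + z_β) · √((σ₁²+σ₂²)/n)
  = (1.282 + 1.036) · √(32/894)
  = 2.318 · √0.03579
  = 2.318 · 0.1892
  = 0.4386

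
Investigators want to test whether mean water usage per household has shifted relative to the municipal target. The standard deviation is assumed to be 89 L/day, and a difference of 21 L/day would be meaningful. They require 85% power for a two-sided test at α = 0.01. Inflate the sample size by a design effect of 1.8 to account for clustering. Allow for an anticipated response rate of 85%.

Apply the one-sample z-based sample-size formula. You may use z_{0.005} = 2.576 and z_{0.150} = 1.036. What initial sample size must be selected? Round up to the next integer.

n = (z_{α/2} + z_β)² · σ² / δ²
  = (2.576 + 1.036)² · 89² / 21²
  = 13.0465 · 7921 / 441
  = 234.33
Design effect: 1.8 × 234.33 = 421.80.
Adjust for 85% response: 421.80 / 0.85 = 496.24.
Round up → n = 497.

n = 497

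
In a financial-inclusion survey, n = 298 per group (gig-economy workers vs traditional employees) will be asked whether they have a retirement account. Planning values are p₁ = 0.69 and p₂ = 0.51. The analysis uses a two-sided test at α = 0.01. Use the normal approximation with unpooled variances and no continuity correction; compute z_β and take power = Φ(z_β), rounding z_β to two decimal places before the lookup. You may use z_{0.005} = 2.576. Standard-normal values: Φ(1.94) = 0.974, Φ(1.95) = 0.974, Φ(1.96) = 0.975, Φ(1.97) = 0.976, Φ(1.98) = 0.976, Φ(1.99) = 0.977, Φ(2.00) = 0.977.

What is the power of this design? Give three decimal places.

z_β = |p₁−p₂|·√(n/[p₁q₁+p₂q₂]) − z_{α/2}
    = 0.18 · √(298/0.4638) − 2.576
    = 0.18 · 25.3479 − 2.576
    = 4.5626 − 2.576 = 1.9866 → 1.99
Power = Φ(1.99) = 0.977.

Power ≈ 0.977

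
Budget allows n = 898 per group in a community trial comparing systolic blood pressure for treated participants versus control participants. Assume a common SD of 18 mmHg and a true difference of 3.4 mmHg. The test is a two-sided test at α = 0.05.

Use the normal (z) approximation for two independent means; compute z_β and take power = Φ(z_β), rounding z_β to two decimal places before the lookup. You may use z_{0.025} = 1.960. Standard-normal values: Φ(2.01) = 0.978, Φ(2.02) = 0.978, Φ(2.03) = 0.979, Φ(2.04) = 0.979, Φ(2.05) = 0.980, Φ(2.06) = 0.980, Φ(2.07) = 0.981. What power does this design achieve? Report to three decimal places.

Power ≈ 0.979

z_β = δ·√(n/(σ₁²+σ₂²)) − z_{α/2}
    = 3.4 · √(898/648) − 1.960
    = 3.4 · 1.17720 − 1.960
    = 4.0025 − 1.960 = 2.0425 → 2.04
Power = Φ(2.04) = 0.979.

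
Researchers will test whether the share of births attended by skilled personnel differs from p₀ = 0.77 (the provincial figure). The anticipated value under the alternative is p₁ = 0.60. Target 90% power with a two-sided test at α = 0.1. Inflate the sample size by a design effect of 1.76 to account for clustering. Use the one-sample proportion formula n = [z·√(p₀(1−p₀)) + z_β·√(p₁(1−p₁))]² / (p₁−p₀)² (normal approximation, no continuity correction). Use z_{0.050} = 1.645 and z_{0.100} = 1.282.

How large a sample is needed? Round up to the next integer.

n = [z_{α/2}·√(p₀q₀) + z_β·√(p₁q₁)]² / (p₁ − p₀)²
  = [1.645·√(0.77·0.23) + 1.282·√(0.60·0.40)]² / (-0.17)²
  = [1.645·0.4208 + 1.282·0.4899]² / 0.0289
  = [1.3203]² / 0.0289
  = 60.32
Design effect: 1.76 × 60.32 = 106.16.
Round up → n = 107.

n = 107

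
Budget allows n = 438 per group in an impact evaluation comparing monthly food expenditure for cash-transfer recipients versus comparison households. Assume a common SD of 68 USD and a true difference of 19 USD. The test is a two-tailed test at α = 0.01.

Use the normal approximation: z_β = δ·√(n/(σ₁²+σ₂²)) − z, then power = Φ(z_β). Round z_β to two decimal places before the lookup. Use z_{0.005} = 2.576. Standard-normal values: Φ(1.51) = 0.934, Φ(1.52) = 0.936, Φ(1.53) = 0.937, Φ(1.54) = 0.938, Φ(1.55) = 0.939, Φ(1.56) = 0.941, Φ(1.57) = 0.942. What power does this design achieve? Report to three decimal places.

Power ≈ 0.941

z_β = δ·√(n/(σ₁²+σ₂²)) − z_{α/2}
    = 19 · √(438/9248) − 2.576
    = 19 · 0.21763 − 2.576
    = 4.1349 − 2.576 = 1.5589 → 1.56
Power = Φ(1.56) = 0.941.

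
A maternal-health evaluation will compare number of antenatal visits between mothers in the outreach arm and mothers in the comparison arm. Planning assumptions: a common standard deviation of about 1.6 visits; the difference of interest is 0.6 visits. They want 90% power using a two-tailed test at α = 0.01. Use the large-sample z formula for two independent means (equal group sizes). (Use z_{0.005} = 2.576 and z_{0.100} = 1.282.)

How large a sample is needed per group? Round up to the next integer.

n = (z_{α/2} + z_β)² · (σ₁² + σ₂²) / δ²
  = (2.576 + 1.282)² · (2·1.6² = 5.12) / 0.6²
  = 14.8842 · 5.12 / 0.36
  = 211.69
Round up → n = 212 per group.

n = 212 per group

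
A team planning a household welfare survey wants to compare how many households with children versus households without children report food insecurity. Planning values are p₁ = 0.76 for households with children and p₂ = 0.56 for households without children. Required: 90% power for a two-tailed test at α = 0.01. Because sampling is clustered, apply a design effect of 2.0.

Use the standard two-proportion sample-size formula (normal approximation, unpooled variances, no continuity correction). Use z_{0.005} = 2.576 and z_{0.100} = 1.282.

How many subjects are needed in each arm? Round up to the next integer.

n = (z_{α/2} + z_β)² · [p₁(1−p₁) + p₂(1−p₂)] / (p₁ − p₂)²
  = (2.576 + 1.282)² · (0.76·0.24 + 0.56·0.44) / (0.20)²
  = (3.858)² · (0.1824 + 0.2464) / 0.0400
  = 14.8842 · 0.4288 / 0.0400
  = 159.56
Design effect: 2.0 × 159.56 = 319.12.
Round up → n = 320 per group.

n = 320 per group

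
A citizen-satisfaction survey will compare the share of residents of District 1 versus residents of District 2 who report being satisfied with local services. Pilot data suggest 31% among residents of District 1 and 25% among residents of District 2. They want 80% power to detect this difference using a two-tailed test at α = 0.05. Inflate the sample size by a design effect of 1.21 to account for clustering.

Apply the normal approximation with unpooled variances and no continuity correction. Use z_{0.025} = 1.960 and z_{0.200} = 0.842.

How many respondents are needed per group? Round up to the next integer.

n = (z_{α/2} + z_β)² · [p₁(1−p₁) + p₂(1−p₂)] / (p₁ − p₂)²
  = (1.960 + 0.842)² · (0.31·0.69 + 0.25·0.75) / (0.06)²
  = (2.802)² · (0.2139 + 0.1875) / 0.0036
  = 7.8512 · 0.4014 / 0.0036
  = 875.41
Design effect: 1.21 × 875.41 = 1059.25.
Round up → n = 1060 per group.

n = 1060 per group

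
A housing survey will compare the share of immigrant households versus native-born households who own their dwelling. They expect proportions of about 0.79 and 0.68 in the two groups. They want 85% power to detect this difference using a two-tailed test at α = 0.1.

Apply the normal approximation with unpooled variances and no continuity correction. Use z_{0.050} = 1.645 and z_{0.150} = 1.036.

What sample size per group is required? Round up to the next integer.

n = (z_{α/2} + z_β)² · [p₁(1−p₁) + p₂(1−p₂)] / (p₁ − p₂)²
  = (1.645 + 1.036)² · (0.79·0.21 + 0.68·0.32) / (0.11)²
  = (2.681)² · (0.1659 + 0.2176) / 0.0121
  = 7.1878 · 0.3835 / 0.0121
  = 227.81
Round up → n = 228 per group.

n = 228 per group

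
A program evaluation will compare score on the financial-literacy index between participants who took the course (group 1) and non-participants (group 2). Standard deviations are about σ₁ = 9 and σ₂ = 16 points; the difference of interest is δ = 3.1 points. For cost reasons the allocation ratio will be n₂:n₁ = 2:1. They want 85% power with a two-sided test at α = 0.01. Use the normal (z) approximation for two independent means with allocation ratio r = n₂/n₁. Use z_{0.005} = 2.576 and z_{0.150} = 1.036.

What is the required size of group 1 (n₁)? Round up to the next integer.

n₁ = (z_{α/2} + z_β)² · (σ₁² + σ₂²/r) / δ²
   = (2.576 + 1.036)² · (9² + 16²/2) / 3.1²
   = 13.0465 · (81 + 128) / 9.61
   = 13.0465 · 209 / 9.61
   = 283.74
Round up → n₁ = 284; n₂ = r·n₁ = 2 × 284 = 568.

n₁ = 284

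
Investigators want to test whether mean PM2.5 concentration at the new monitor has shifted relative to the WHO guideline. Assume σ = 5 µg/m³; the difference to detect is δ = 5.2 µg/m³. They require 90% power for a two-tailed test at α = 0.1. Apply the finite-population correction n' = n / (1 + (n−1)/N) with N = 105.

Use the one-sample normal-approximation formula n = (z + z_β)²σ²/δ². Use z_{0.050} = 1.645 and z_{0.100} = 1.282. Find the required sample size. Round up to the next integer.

n = (z_{α/2} + z_β)² · σ² / δ²
  = (1.645 + 1.282)² · 5² / 5.2²
  = 8.5673 · 25 / 27.04
  = 7.92
Finite-population correction (N = 105): 7.92 / (1 + (7.92 − 1)/105) = 7.43.
Round up → n = 8.

n = 8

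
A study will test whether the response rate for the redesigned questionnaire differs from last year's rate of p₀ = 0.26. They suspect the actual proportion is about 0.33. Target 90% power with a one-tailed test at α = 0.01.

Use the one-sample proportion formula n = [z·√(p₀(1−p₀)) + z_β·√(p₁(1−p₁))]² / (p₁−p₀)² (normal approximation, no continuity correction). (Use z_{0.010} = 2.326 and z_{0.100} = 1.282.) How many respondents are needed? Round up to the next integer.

n = 538

n = [z_α·√(p₀q₀) + z_β·√(p₁q₁)]² / (p₁ − p₀)²
  = [2.326·√(0.26·0.74) + 1.282·√(0.33·0.67)]² / (0.07)²
  = [2.326·0.4386 + 1.282·0.4702]² / 0.0049
  = [1.6231]² / 0.0049
  = 537.63
Round up → n = 538.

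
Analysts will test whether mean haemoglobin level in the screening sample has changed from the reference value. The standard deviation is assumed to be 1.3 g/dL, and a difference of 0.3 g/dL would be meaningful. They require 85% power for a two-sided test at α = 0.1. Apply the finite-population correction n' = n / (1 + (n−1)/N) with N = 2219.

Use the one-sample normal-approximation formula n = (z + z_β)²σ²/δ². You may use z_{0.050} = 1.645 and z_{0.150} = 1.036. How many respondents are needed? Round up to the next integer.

n = (z_{α/2} + z_β)² · σ² / δ²
  = (1.645 + 1.036)² · 1.3² / 0.3²
  = 7.1878 · 1.69 / 0.09
  = 134.97
Finite-population correction (N = 2219): 134.97 / (1 + (134.97 − 1)/2219) = 127.29.
Round up → n = 128.

n = 128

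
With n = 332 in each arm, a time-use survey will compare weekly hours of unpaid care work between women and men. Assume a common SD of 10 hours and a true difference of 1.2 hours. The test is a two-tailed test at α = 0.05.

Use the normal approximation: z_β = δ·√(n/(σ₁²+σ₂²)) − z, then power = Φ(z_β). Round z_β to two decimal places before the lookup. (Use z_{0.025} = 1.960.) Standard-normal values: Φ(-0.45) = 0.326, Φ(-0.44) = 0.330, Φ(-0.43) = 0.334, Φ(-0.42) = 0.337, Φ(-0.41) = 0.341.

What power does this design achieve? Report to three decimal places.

Power ≈ 0.341

z_β = δ·√(n/(σ₁²+σ₂²)) − z_{α/2}
    = 1.2 · √(332/200) − 1.960
    = 1.2 · 1.28841 − 1.960
    = 1.5461 − 1.960 = -0.4139 → -0.41
Power = Φ(-0.41) = 0.341.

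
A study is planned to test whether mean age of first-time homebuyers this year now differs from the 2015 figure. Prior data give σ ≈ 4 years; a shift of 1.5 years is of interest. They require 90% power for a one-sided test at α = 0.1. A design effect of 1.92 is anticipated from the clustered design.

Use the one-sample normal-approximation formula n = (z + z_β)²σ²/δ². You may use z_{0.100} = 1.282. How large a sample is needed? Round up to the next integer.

n = 90

n = (z_α + z_β)² · σ² / δ²
  = (1.282 + 1.282)² · 4² / 1.5²
  = 6.5741 · 16 / 2.25
  = 46.75
Design effect: 1.92 × 46.75 = 89.76.
Round up → n = 90.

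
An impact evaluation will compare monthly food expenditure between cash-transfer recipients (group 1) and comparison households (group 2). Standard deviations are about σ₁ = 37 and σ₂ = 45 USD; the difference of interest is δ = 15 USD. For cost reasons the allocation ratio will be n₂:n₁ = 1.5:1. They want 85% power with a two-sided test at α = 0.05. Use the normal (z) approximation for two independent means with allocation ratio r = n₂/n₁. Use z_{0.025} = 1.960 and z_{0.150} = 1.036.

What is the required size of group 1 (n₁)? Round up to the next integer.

n₁ = 109

n₁ = (z_{α/2} + z_β)² · (σ₁² + σ₂²/r) / δ²
   = (1.960 + 1.036)² · (37² + 45²/1.5) / 15²
   = 8.9760 · (1369 + 1350) / 225
   = 8.9760 · 2719 / 225
   = 108.47
Round up → n₁ = 109; n₂ = r·n₁ = 1.5 × 109 = 164.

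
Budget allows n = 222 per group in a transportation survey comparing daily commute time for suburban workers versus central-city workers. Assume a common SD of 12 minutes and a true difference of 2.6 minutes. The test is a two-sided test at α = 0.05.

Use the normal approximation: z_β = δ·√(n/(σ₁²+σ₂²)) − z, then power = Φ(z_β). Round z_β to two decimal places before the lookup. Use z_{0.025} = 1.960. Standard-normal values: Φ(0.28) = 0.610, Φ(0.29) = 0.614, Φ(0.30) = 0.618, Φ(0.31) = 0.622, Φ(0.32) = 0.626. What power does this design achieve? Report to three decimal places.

Power ≈ 0.626

z_β = δ·√(n/(σ₁²+σ₂²)) − z_{α/2}
    = 2.6 · √(222/288) − 1.960
    = 2.6 · 0.87797 − 1.960
    = 2.2827 − 1.960 = 0.3227 → 0.32
Power = Φ(0.32) = 0.626.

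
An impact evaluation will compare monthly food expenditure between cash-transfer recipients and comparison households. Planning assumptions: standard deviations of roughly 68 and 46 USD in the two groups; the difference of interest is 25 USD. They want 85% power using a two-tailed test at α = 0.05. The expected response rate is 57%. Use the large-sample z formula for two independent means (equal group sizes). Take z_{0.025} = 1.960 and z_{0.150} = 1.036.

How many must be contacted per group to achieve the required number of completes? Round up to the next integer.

n = 170 per group

n = (z_{α/2} + z_β)² · (σ₁² + σ₂²) / δ²
  = (1.960 + 1.036)² · (68² + 46² = 6740) / 25²
  = 8.9760 · 6740 / 625
  = 96.80
Adjust for 57% response: 96.80 / 0.57 = 169.82.
Round up → n = 170 per group.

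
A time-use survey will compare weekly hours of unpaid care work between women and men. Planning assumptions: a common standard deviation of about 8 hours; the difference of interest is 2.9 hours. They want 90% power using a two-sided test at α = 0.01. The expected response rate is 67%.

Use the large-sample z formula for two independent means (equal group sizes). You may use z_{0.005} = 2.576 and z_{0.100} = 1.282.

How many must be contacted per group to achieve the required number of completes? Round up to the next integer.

n = (z_{α/2} + z_β)² · (σ₁² + σ₂²) / δ²
  = (2.576 + 1.282)² · (2·8² = 128) / 2.9²
  = 14.8842 · 128 / 8.41
  = 226.54
Adjust for 67% response: 226.54 / 0.67 = 338.11.
Round up → n = 339 per group.

n = 339 per group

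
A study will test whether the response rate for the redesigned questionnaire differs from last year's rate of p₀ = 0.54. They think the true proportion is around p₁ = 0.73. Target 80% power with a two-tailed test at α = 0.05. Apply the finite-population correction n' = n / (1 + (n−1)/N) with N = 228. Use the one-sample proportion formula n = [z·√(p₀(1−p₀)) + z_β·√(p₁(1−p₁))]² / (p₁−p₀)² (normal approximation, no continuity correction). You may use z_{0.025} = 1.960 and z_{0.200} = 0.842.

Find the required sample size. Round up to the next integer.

n = 42

n = [z_{α/2}·√(p₀q₀) + z_β·√(p₁q₁)]² / (p₁ − p₀)²
  = [1.960·√(0.54·0.46) + 0.842·√(0.73·0.27)]² / (0.19)²
  = [1.960·0.4984 + 0.842·0.4440]² / 0.0361
  = [1.3507]² / 0.0361
  = 50.54
Finite-population correction (N = 228): 50.54 / (1 + (50.54 − 1)/228) = 41.52.
Round up → n = 42.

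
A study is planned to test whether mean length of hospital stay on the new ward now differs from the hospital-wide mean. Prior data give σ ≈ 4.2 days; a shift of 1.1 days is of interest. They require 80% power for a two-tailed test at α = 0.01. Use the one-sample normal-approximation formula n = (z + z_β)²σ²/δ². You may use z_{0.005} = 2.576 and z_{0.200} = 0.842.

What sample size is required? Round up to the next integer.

n = (z_{α/2} + z_β)² · σ² / δ²
  = (2.576 + 0.842)² · 4.2² / 1.1²
  = 11.6827 · 17.64 / 1.21
  = 170.32
Round up → n = 171.

n = 171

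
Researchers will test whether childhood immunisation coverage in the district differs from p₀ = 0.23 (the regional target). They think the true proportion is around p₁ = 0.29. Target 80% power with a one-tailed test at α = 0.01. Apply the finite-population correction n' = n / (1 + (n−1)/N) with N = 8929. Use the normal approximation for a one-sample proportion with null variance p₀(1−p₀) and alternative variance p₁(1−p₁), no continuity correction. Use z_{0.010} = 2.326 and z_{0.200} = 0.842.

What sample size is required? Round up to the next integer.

n = [z_α·√(p₀q₀) + z_β·√(p₁q₁)]² / (p₁ − p₀)²
  = [2.326·√(0.23·0.77) + 0.842·√(0.29·0.71)]² / (0.06)²
  = [2.326·0.4208 + 0.842·0.4538]² / 0.0036
  = [1.3609]² / 0.0036
  = 514.48
Finite-population correction (N = 8929): 514.48 / (1 + (514.48 − 1)/8929) = 486.50.
Round up → n = 487.

n = 487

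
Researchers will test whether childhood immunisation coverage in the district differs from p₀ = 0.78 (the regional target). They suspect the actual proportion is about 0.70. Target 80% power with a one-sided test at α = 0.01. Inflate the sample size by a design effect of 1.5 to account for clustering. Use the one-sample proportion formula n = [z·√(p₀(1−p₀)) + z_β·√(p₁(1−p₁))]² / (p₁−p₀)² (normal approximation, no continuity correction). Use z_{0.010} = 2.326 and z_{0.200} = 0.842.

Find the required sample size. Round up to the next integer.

n = 427

n = [z_α·√(p₀q₀) + z_β·√(p₁q₁)]² / (p₁ − p₀)²
  = [2.326·√(0.78·0.22) + 0.842·√(0.70·0.30)]² / (-0.08)²
  = [2.326·0.4142 + 0.842·0.4583]² / 0.0064
  = [1.3494]² / 0.0064
  = 284.51
Design effect: 1.5 × 284.51 = 426.76.
Round up → n = 427.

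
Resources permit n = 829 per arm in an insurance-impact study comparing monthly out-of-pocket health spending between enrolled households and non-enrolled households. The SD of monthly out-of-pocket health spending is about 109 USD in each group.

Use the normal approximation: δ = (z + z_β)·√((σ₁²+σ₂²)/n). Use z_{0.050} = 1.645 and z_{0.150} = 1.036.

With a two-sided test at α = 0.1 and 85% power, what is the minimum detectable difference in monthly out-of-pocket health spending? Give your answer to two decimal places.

Minimum detectable difference ≈ 14.35 USD

δ = (z_{α/2} + z_β) · √((σ₁²+σ₂²)/n)
  = (1.645 + 1.036) · √(23762/829)
  = 2.681 · √28.6634
  = 2.681 · 5.3538
  = 14.3536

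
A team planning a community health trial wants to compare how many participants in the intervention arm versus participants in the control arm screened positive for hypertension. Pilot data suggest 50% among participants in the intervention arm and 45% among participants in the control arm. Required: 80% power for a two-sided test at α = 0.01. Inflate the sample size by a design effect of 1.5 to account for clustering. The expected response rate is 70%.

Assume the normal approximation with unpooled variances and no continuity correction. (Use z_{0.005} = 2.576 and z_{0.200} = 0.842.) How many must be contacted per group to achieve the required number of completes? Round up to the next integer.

n = (z_{α/2} + z_β)² · [p₁(1−p₁) + p₂(1−p₂)] / (p₁ − p₂)²
  = (2.576 + 0.842)² · (0.50·0.50 + 0.45·0.55) / (0.05)²
  = (3.418)² · (0.2500 + 0.2475) / 0.0025
  = 11.6827 · 0.4975 / 0.0025
  = 2324.86
Design effect: 1.5 × 2324.86 = 3487.29.
Adjust for 70% response: 3487.29 / 0.70 = 4981.85.
Round up → n = 4982 per group.

n = 4982 per group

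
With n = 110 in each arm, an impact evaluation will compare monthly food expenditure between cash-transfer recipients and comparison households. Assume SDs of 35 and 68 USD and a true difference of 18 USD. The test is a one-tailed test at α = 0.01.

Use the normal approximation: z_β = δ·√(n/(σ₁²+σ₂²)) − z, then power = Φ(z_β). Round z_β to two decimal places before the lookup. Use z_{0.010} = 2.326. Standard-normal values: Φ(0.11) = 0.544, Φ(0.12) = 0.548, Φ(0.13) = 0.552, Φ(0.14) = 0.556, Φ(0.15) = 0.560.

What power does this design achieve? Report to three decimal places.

z_β = δ·√(n/(σ₁²+σ₂²)) − z_α
    = 18 · √(110/5849) − 2.326
    = 18 · 0.13714 − 2.326
    = 2.4685 − 2.326 = 0.1425 → 0.14
Power = Φ(0.14) = 0.556.

Power ≈ 0.556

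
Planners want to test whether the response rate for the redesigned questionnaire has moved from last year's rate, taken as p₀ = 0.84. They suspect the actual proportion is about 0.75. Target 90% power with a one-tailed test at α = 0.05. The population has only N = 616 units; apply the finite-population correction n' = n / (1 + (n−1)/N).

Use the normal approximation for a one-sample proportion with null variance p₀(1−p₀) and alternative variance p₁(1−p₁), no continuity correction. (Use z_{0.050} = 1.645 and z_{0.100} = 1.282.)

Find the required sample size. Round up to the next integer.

n = [z_α·√(p₀q₀) + z_β·√(p₁q₁)]² / (p₁ − p₀)²
  = [1.645·√(0.84·0.16) + 1.282·√(0.75·0.25)]² / (-0.09)²
  = [1.645·0.3666 + 1.282·0.4330]² / 0.0081
  = [1.1582]² / 0.0081
  = 165.61
Finite-population correction (N = 616): 165.61 / (1 + (165.61 − 1)/616) = 130.68.
Round up → n = 131.

n = 131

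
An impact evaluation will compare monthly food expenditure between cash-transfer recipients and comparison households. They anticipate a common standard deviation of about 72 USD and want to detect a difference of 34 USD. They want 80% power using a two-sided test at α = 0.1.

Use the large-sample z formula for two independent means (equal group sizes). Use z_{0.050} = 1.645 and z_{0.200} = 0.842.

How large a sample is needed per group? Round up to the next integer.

n = 56 per group

n = (z_{α/2} + z_β)² · (σ₁² + σ₂²) / δ²
  = (1.645 + 0.842)² · (2·72² = 10368) / 34²
  = 6.1852 · 10368 / 1156
  = 55.47
Round up → n = 56 per group.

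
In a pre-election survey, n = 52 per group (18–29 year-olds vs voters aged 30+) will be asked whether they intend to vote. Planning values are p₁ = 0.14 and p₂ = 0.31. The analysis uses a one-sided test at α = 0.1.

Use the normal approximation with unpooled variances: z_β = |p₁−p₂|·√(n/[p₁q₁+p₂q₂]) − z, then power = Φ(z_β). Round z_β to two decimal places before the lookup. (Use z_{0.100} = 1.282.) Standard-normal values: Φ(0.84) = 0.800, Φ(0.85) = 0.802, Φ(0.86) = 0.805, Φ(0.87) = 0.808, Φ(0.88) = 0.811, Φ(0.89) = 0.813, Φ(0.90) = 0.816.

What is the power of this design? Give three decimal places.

z_β = |p₁−p₂|·√(n/[p₁q₁+p₂q₂]) − z_α
    = 0.17 · √(52/0.3343) − 1.282
    = 0.17 · 12.4719 − 1.282
    = 2.1202 − 1.282 = 0.8382 → 0.84
Power = Φ(0.84) = 0.800.

Power ≈ 0.800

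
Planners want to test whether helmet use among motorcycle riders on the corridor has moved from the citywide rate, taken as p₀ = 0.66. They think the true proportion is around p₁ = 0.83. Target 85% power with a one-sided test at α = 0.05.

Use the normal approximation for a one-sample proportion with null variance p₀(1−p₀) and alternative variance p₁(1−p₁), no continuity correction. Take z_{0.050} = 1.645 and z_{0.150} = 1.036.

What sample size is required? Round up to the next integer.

n = [z_α·√(p₀q₀) + z_β·√(p₁q₁)]² / (p₁ − p₀)²
  = [1.645·√(0.66·0.34) + 1.036·√(0.83·0.17)]² / (0.17)²
  = [1.645·0.4737 + 1.036·0.3756]² / 0.0289
  = [1.1684]² / 0.0289
  = 47.24
Round up → n = 48.

n = 48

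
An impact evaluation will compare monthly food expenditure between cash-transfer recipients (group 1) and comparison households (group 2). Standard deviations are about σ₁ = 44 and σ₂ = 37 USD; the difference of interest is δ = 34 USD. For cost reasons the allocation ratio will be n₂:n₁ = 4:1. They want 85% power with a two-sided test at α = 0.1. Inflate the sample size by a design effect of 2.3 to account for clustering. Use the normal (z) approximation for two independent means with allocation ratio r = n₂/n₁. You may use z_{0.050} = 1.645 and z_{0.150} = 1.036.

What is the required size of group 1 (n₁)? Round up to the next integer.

n₁ = (z_{α/2} + z_β)² · (σ₁² + σ₂²/r) / δ²
   = (1.645 + 1.036)² · (44² + 37²/4) / 34²
   = 7.1878 · (1936 + 342.25) / 1156
   = 7.1878 · 2278.2 / 1156
   = 14.17
Design effect: 2.3 × 14.17 = 32.58.
Round up → n₁ = 33; n₂ = r·n₁ = 4 × 33 = 132.

n₁ = 33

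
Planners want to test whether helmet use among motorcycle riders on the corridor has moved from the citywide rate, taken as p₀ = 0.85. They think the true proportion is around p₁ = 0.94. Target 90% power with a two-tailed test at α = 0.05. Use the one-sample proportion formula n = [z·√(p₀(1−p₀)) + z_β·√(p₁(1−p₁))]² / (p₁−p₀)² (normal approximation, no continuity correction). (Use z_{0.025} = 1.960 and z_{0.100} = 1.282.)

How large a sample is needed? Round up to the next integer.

n = [z_{α/2}·√(p₀q₀) + z_β·√(p₁q₁)]² / (p₁ − p₀)²
  = [1.960·√(0.85·0.15) + 1.282·√(0.94·0.06)]² / (0.09)²
  = [1.960·0.3571 + 1.282·0.2375]² / 0.0081
  = [1.0043]² / 0.0081
  = 124.53
Round up → n = 125.

n = 125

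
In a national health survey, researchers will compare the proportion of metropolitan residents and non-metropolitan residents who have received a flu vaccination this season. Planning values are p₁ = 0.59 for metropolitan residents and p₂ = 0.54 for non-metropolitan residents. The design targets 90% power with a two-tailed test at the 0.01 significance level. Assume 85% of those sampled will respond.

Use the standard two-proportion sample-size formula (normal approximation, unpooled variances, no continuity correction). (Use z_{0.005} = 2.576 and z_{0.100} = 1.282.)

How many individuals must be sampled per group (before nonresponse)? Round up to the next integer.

n = (z_{α/2} + z_β)² · [p₁(1−p₁) + p₂(1−p₂)] / (p₁ − p₂)²
  = (2.576 + 1.282)² · (0.59·0.41 + 0.54·0.46) / (0.05)²
  = (3.858)² · (0.2419 + 0.2484) / 0.0025
  = 14.8842 · 0.4903 / 0.0025
  = 2919.08
Adjust for 85% response: 2919.08 / 0.85 = 3434.21.
Round up → n = 3435 per group.

n = 3435 per group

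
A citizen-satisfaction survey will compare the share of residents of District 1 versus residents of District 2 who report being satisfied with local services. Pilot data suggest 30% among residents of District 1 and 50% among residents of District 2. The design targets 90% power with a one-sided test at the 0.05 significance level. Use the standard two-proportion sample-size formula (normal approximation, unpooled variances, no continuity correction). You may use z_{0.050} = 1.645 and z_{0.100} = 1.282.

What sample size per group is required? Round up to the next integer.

n = (z_α + z_β)² · [p₁(1−p₁) + p₂(1−p₂)] / (p₁ − p₂)²
  = (1.645 + 1.282)² · (0.30·0.70 + 0.50·0.50) / (-0.20)²
  = (2.927)² · (0.2100 + 0.2500) / 0.0400
  = 8.5673 · 0.4600 / 0.0400
  = 98.52
Round up → n = 99 per group.

n = 99 per group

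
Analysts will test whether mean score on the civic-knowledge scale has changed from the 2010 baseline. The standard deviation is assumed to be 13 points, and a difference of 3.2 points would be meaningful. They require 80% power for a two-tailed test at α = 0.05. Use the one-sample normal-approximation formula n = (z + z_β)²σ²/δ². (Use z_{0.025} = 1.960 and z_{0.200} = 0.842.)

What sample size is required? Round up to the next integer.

n = (z_{α/2} + z_β)² · σ² / δ²
  = (1.960 + 0.842)² · 13² / 3.2²
  = 7.8512 · 169 / 10.24
  = 129.58
Round up → n = 130.

n = 130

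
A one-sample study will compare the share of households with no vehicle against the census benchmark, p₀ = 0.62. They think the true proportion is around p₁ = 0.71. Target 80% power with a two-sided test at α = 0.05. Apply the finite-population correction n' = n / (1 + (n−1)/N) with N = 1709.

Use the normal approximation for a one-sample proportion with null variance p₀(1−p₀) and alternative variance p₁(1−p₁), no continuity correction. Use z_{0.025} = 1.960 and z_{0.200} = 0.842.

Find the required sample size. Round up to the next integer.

n = [z_{α/2}·√(p₀q₀) + z_β·√(p₁q₁)]² / (p₁ − p₀)²
  = [1.960·√(0.62·0.38) + 0.842·√(0.71·0.29)]² / (0.09)²
  = [1.960·0.4854 + 0.842·0.4538]² / 0.0081
  = [1.3334]² / 0.0081
  = 219.51
Finite-population correction (N = 1709): 219.51 / (1 + (219.51 − 1)/1709) = 194.62.
Round up → n = 195.

n = 195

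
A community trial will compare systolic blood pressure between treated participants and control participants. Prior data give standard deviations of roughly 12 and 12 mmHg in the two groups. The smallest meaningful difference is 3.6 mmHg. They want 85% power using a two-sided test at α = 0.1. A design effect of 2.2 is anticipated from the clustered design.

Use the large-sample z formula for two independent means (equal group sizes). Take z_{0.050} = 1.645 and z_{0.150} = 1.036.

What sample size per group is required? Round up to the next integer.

n = 352 per group

n = (z_{α/2} + z_β)² · (σ₁² + σ₂²) / δ²
  = (1.645 + 1.036)² · (12² + 12² = 288) / 3.6²
  = 7.1878 · 288 / 12.96
  = 159.73
Design effect: 2.2 × 159.73 = 351.40.
Round up → n = 352 per group.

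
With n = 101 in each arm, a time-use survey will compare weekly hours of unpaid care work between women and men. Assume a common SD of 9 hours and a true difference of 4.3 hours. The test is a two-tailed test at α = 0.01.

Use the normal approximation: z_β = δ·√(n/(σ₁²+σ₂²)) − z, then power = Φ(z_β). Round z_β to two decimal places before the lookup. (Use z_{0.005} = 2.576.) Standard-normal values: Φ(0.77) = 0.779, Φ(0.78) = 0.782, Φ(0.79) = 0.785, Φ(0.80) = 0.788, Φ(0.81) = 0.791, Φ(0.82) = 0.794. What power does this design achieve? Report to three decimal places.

z_β = δ·√(n/(σ₁²+σ₂²)) − z_{α/2}
    = 4.3 · √(101/162) − 2.576
    = 4.3 · 0.78959 − 2.576
    = 3.3952 − 2.576 = 0.8192 → 0.82
Power = Φ(0.82) = 0.794.

Power ≈ 0.794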